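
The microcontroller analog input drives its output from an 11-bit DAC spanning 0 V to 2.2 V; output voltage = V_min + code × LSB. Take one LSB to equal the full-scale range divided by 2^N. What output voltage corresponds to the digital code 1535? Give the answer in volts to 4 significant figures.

V_FS = 2.2 V. LSB = 2.2 V / 2^11.
V_out = 0 + 1535 × (2.2/2048) V
      = 0 V + 1.64893 V = 1.64893 V.

1.649 V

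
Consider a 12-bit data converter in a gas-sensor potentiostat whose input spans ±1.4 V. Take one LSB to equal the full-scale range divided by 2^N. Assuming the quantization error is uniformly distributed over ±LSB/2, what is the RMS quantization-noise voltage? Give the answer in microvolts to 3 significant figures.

Full-scale range = 1.4 V − (-1.4 V) = 2.8 V.
Step size = 2.8/4096 V = 0.68359 mV.
σ_q = LSB/√12 = 0.68359 mV/3.4641 = 197 µV.

197 µV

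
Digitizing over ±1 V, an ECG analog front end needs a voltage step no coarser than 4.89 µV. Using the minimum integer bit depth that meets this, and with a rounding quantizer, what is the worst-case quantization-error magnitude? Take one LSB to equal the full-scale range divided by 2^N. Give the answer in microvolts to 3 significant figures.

1.91 µV

Range = 1 − (-1) = 2 V.
Need 2^N ≥ 2 V / 4.89 µV = 409000 → N_min = 19.
LSB = 2 V ÷ 2^19 = 2/524288 V = 3.8147 µV.
|e|_max = LSB/2 = 1.91 µV.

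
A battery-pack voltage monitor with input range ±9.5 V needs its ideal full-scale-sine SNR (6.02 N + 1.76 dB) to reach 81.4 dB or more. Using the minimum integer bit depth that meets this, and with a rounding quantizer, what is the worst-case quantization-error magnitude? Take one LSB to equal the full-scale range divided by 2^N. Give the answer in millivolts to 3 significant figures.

0.580 mV

Range = 9.5 − (-9.5) = 19 V.
Solving 6.02 N ≥ 81.4 − 1.76: N ≥ 13.229. Round up → N = 14.
LSB = 19 V ÷ 2^14 = 19/16384 V = 1.1597 mV.
|e|_max = LSB/2 = 0.580 mV.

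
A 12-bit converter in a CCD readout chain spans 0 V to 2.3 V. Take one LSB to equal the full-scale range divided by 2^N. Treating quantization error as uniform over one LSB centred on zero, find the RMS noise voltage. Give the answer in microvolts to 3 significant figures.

Range is 2.3 V.
Step size = 2.3/4096 V = 0.56152 mV.
RMS of a uniform error over width LSB is LSB/√12 = 162 µV.

162 µV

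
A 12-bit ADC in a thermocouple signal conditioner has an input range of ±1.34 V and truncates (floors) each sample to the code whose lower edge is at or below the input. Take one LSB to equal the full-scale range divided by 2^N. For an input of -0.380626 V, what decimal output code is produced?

Span: 1.34 V − (-1.34 V) = 2.68 V. LSB = 2.68 V / 2^12 ≈ 0.6543 mV.
V_in − V_min = -0.380626 − (-1.34) = 0.959374 V.
Divide by LSB: 0.959374 × 4096/2.68 = 1466.2671.
Truncating gives code 1466.

1466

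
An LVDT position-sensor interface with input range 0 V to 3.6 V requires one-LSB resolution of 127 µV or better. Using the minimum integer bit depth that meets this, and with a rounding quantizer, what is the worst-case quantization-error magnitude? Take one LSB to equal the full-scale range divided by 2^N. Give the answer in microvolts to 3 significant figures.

54.9 µV

V_FS = 3.6 V.
Need 2^N ≥ 3.6 V / 127 µV = 28350 → N_min = 15.
LSB = 3.6 V / 2^15 = 109.86 µV.
Half an LSB is 54.9 µV.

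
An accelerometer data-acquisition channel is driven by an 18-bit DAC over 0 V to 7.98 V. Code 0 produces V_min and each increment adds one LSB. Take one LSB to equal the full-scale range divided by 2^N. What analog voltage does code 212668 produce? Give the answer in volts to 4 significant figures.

6.474 V

Full-scale range = 7.98 V. LSB = 7.98 V / 2^18.
Output = V_min + (212668/262144) × range = 0 + 0.811264 × 7.98 V
      = 0 + 6.47389 = 6.47389 V.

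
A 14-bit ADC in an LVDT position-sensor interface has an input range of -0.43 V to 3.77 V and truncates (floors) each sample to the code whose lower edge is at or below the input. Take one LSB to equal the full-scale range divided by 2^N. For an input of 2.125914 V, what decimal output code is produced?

9970

Span: 3.77 V − (-0.43 V) = 4.2 V. LSB = 4.2 V / 2^14 ≈ 256.3 µV.
V_in − V_min = 2.125914 − (-0.43) = 2.555914 V.
Divide by LSB: 2.555914 × 16384/4.2 = 9970.4988.
Truncating gives code 9970.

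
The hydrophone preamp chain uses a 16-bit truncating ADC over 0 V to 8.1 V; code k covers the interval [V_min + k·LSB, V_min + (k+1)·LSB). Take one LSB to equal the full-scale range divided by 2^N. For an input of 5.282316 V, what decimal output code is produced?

Span = 8.1 V. LSB = 8.1 V / 2^16 ≈ 123.6 µV.
(V_in − V_min) × 2^16/range = (5.282316 − (0)) × 65536/8.1 = 42738.501.
Floor → code = 42738.

42738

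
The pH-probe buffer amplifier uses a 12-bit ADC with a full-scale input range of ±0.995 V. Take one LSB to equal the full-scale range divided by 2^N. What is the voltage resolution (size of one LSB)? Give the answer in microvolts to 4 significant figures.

The full-scale span is 0.995 − (-0.995) = 1.99 V.
2^12 = 4096 levels.
LSB = 1.99 V / 2^12 = 485.8 µV.

485.8 µV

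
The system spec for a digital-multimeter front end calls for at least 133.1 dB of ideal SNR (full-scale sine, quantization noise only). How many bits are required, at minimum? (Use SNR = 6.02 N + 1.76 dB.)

Required N = ⌈(133.1 − 1.76)/6.02⌉ = ⌈21.817⌉ = 22.

22 bits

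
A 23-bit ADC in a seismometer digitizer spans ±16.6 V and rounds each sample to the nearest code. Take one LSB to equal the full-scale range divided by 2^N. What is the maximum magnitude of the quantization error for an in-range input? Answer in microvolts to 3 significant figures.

1.98 µV

The full-scale span is 16.6 − (-16.6) = 33.2 V.
LSB = 33.2 V / 2^23 = 3.9577 µV.
|e|_max = LSB/2 = 1.98 µV.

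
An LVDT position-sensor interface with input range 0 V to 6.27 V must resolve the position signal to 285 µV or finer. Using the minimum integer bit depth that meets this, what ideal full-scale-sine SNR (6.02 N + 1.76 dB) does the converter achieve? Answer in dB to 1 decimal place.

92.1 dB

V_FS = 6.27 V.
Required number of levels: 6.27/285 µV = 22000; smallest N with 2^N ≥ that is 15.
Ideal SNR at N = 15: 6.02·15 + 1.76 = 92.1 dB.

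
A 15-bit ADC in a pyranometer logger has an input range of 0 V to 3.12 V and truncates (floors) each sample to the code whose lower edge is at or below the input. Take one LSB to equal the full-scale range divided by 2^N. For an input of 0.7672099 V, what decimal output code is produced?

V_FS = 3.12 V. LSB = 3.12 V / 2^15 ≈ 95.21 µV.
code = ⌊(V_in − V_min)/LSB⌋ = ⌊(V_in − V_min) × 2^15 / range⌋
     = ⌊(0.7672099 − (0)) × 32768 / 3.12⌋ = ⌊0.7672099 × 32768/3.12⌋
     = ⌊8057.671⌋ = 8057.

8057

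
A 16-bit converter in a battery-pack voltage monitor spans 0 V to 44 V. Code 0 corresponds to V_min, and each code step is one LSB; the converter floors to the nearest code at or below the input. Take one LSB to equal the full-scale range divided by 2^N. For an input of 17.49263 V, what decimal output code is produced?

Range is 44 V. LSB = 44 V / 2^16 ≈ 0.6714 mV.
code = ⌊(V_in − V_min)/LSB⌋ = ⌊(V_in − V_min) × 2^16 / range⌋
     = ⌊(17.49263 − (0)) × 65536 / 44⌋ = ⌊17.49263 × 65536/44⌋
     = ⌊26054.477⌋ = 26054.

26054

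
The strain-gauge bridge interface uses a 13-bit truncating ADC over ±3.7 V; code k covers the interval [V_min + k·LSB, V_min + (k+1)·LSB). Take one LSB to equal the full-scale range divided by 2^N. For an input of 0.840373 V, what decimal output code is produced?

Range = 3.7 − (-3.7) = 7.4 V. LSB = 7.4 V / 2^13 ≈ 0.9033 mV.
V_in − V_min = 0.840373 − (-3.7) = 4.540373 V.
Divide by LSB: 4.540373 × 8192/7.4 = 5026.3156.
Truncating gives code 5026.

5026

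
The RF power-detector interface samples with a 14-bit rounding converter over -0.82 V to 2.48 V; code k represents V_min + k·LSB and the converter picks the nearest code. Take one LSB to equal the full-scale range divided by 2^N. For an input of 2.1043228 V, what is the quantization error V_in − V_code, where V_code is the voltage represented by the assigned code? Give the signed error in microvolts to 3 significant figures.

Span: 2.48 V − (-0.82 V) = 3.3 V. LSB = 3.3 V / 2^14 ≈ 201.4 µV.
Position in LSBs: (2.1043228 − (-0.82)) × 16384/3.3 = 14518.8196; rounding gives k = 14519.
V_code = -0.82 + (14519/16384) × 3.3 = 2.1043591309 V.
Error = V_in − V_code = 2.1043228 − (2.1043591309) = −36.3 µV.

−36.3 µV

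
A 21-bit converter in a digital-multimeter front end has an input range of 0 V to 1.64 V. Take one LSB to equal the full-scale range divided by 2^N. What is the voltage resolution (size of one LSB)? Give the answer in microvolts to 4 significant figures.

V_FS = 1.64 V.
Number of codes = 2^21 = 2097152.
Step size = 1.64/2097152 V = 0.7820 µV.

0.7820 µV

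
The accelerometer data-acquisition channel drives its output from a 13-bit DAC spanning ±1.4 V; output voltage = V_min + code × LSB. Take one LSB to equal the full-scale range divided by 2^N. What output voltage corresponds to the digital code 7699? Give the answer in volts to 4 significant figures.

The full-scale span is 1.4 − (-1.4) = 2.8 V. LSB = 2.8 V / 2^13.
V_out = -1.4 + 7699 × (2.8/8192) V
      = -1.4 + 2.63149 = 1.23149 V.

1.231 V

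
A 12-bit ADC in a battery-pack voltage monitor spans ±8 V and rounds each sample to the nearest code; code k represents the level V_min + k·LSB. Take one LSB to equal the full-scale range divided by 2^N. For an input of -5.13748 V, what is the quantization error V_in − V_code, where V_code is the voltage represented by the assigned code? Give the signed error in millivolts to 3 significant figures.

−0.761 mV

Full-scale range = 8 V − (-8 V) = 16 V. LSB = 16 V / 2^12 ≈ 3.906 mV.
Position in LSBs: (-5.13748 − (-8)) × 4096/16 = 732.8051; rounding gives k = 733.
V_code = V_min + k × range/2^12 = -8 + 733 × 16/4096 = -5.136718750 V.
V_in − V_code = -5.13748 − (-5.136718750) = −0.761 mV.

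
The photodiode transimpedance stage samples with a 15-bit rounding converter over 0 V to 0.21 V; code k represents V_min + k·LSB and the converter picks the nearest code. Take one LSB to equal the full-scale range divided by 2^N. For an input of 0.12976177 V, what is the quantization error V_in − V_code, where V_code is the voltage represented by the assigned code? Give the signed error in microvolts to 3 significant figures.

Span = 0.21 V. LSB = 0.21 V / 2^15 ≈ 6.409 µV.
(0.12976177 − (0)) / LSB = 0.12976177 × 32768/0.21 = 20247.7794. Nearest integer: k = 20248.
V_code = V_min + k × range/2^15 = 0 + 20248 × 0.21/32768 = 0.12976318359 V.
Error = V_in − V_code = 0.12976177 − (0.12976318359) = −1.41 µV.

−1.41 µV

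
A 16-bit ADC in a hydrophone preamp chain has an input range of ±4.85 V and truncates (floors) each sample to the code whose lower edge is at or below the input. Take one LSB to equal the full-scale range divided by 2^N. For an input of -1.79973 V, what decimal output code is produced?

20608

Range = 4.85 − (-4.85) = 9.7 V. LSB = 9.7 V / 2^16 ≈ 148.0 µV.
V_in − V_min = -1.79973 − (-4.85) = 3.05027 V.
Divide by LSB: 3.05027 × 65536/9.7 = 20608.5046.
Truncating gives code 20608.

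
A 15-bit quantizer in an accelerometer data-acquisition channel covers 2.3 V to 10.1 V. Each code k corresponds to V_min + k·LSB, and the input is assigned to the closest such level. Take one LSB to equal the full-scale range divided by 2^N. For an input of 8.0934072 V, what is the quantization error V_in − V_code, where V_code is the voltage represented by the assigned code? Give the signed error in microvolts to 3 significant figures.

+60.0 µV

Span: 10.1 V − (2.3 V) = 7.8 V. LSB = 7.8 V / 2^15 ≈ 238.0 µV.
Position in LSBs: (8.0934072 − (2.3)) × 32768/7.8 = 24338.2522; rounding gives k = 24338.
V_code = 2.3 + (24338/32768) × 7.8 = 8.0933471680 V.
e = 8.0934072 − (8.0933471680) = +60.0 µV.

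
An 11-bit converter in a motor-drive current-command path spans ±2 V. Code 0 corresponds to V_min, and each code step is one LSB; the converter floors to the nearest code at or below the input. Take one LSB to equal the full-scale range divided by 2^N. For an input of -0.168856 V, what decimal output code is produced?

937

Span: 2 V − (-2 V) = 4 V. LSB = 4 V / 2^11 ≈ 1.953 mV.
code = ⌊(V_in − V_min)/LSB⌋ = ⌊(V_in − V_min) × 2^11 / range⌋
     = ⌊(-0.168856 − (-2)) × 2048 / 4⌋ = ⌊1.831144 × 2048/4⌋
     = ⌊937.546⌋ = 937.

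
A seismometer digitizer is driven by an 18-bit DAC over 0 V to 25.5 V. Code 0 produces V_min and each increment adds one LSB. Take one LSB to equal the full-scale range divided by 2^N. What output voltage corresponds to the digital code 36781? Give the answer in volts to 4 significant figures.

Range is 25.5 V. LSB = 25.5 V / 2^18.
V_out = 0 + 36781 × (25.5/262144) V
      = 0 V + 3.57786 V = 3.57786 V.

3.578 V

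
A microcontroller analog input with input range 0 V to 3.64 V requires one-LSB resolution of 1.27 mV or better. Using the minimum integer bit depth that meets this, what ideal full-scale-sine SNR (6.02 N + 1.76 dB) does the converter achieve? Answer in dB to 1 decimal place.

74.0 dB

V_FS = 3.64 V.
Need 2^N ≥ 3.64 V / 1.27 mV = 2866 → N_min = 12.
SNR = 6.02 × 12 + 1.76 = 74.00 dB.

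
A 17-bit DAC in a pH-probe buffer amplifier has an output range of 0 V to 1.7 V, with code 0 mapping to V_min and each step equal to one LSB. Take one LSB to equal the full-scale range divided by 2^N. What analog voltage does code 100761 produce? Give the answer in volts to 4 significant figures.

1.307 V

Range is 1.7 V. LSB = 1.7 V / 2^17.
Output = V_min + (100761/131072) × range = 0 + 0.768745 × 1.7 V
      = 0 V + 1.30687 V = 1.30687 V.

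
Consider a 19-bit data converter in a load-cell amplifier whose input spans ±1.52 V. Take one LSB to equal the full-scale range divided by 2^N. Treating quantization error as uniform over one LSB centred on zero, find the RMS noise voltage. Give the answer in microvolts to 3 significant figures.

1.67 µV

Range = 1.52 − (-1.52) = 3.04 V.
LSB = 3.04 V ÷ 2^19 = 3.04/524288 V = 5.7983 µV.
σ_q = LSB/√12 = 5.7983 µV/3.4641 = 1.67 µV.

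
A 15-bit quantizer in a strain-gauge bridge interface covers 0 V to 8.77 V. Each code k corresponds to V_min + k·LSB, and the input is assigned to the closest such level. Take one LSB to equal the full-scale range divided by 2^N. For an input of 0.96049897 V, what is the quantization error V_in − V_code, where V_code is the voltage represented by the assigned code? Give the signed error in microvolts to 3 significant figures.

−58.0 µV

Range is 8.77 V. LSB = 8.77 V / 2^15 ≈ 267.6 µV.
Position in LSBs: (0.96049897 − (0)) × 32768/8.77 = 3588.7834; rounding gives k = 3589.
Reconstructed level: 0 + 3589 × 8.77/32768 V = 0.96055694580 V.
Error = V_in − V_code = 0.96049897 − (0.96055694580) = −58.0 µV.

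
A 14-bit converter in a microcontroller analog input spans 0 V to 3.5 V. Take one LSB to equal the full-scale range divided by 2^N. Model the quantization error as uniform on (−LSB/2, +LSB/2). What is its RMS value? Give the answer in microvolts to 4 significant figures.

61.67 µV

Range is 3.5 V.
One LSB is 3.5 V / 16384 = 213.623 µV.
For a uniform distribution on [−LSB/2, +LSB/2], V_rms = LSB/√12 = 213.623 µV/3.4641 = 61.67 µV.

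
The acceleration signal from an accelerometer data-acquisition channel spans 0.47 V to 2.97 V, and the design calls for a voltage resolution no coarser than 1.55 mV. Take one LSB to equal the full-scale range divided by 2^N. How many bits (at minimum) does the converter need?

The full-scale span is 2.97 − (0.47) = 2.5 V.
Levels needed ≥ 2.5/1.55 mV = 1613. 2^11 = 2048 suffices, so N_min = 11.

11 bits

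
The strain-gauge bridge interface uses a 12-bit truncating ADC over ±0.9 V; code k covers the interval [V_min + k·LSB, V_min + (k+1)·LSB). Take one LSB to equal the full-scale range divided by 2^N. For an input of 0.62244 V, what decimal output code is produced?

3464

Span: 0.9 V − (-0.9 V) = 1.8 V. LSB = 1.8 V / 2^12 ≈ 439.5 µV.
(V_in − V_min) × 2^12/range = (0.62244 − (-0.9)) × 4096/1.8 = 3464.397.
Floor → code = 3464.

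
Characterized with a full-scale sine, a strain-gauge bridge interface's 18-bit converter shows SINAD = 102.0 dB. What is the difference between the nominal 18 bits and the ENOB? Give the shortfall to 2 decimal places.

Effective bits = (102.0 − 1.76)/6.02 = 16.6512.
18 − 16.6512 = 1.35 bits below nominal.

1.35 bits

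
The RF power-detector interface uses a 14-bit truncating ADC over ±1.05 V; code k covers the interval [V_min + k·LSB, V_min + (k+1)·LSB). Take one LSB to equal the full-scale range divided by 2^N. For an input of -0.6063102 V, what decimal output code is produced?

Full-scale range = 1.05 V − (-1.05 V) = 2.1 V. LSB = 2.1 V / 2^14 ≈ 128.2 µV.
(V_in − V_min) × 2^14/range = (-0.6063102 − (-1.05)) × 16384/2.1 = 3461.626.
Floor → code = 3461.

3461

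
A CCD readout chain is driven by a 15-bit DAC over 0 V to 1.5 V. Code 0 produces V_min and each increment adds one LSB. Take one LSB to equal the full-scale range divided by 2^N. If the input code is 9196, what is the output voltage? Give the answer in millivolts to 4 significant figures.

421.0 mV

Full-scale range = 1.5 V. LSB = 1.5 V / 2^15.
Output = V_min + (9196/32768) × range = 0 + 0.280640 × 1.5 V
      = 0 + 0.420959 = 0.420959 V.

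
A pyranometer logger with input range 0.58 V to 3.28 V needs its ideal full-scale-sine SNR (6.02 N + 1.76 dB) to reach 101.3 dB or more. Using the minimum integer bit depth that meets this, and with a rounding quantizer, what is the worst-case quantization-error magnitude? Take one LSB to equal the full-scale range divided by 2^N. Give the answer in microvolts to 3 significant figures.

10.3 µV

Range = 3.28 − (0.58) = 2.7 V.
6.02 N + 1.76 ≥ 101.3 gives N ≥ 16.535, so the minimum integer is 17.
One LSB is 2.7 V / 131072 = 20.599 µV.
Max error for round-to-nearest is LSB/2 = 10.3 µV.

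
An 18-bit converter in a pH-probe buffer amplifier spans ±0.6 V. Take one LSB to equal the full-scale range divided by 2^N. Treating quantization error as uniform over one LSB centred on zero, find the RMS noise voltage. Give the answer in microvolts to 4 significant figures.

1.321 µV

Range = 0.6 − (-0.6) = 1.2 V.
LSB = 1.2 V ÷ 2^18 = 1.2/262144 V = 4.57764 µV.
RMS of a uniform error over width LSB is LSB/√12 = 1.321 µV.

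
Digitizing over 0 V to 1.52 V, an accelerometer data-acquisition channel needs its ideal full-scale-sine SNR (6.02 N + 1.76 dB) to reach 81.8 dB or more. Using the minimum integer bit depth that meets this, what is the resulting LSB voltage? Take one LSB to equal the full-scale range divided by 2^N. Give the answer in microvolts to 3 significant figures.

Span = 1.52 V.
Required N = ⌈(81.8 − 1.76)/6.02⌉ = ⌈13.296⌉ = 14.
Step size = 1.52/16384 V = 92.8 µV.

92.8 µV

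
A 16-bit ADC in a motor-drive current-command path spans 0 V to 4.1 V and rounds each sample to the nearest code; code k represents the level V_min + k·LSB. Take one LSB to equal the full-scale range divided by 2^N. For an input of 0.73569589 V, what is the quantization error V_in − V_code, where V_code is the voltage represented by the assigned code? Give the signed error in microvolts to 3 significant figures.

V_FS = 4.1 V. LSB = 4.1 V / 2^16 ≈ 62.56 µV.
(V_in − V_min)/LSB = (0.73569589 − (0)) × 65536/4.1 = 11759.6502 → nearest code k = 11760.
V_code = 0 + (11760/65536) × 4.1 = 0.73571777344 V.
V_in − V_code = 0.73569589 − (0.73571777344) = −21.9 µV.

−21.9 µV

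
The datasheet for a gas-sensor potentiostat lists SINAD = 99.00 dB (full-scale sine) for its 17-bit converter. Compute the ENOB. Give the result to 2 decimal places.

(99.00 − 1.76) / 6.02 = 97.24/6.02 = 16.1528 effective bits.

16.15 bits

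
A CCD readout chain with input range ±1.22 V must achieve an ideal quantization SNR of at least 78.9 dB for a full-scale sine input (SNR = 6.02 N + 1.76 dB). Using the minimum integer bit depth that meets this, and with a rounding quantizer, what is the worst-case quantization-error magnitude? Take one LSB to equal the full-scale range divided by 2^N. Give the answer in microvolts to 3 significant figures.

The full-scale span is 1.22 − (-1.22) = 2.44 V.
Required N = ⌈(78.9 − 1.76)/6.02⌉ = ⌈12.814⌉ = 13.
Step size = 2.44/8192 V = 297.85 µV.
Half an LSB is 149 µV.

149 µV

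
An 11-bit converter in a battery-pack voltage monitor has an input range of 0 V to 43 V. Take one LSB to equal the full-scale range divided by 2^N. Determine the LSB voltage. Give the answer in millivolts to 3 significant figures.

Span = 43 V.
There are 2^11 = 2048 steps.
LSB = 43 V / 2^11 = 21.0 mV.

21.0 mV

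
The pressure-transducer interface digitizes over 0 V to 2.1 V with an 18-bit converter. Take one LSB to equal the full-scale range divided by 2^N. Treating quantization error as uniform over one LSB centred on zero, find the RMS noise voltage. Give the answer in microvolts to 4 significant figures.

Full-scale range = 2.1 V.
LSB = 2.1 V ÷ 2^18 = 2.1/262144 V = 8.01086 µV.
For a uniform distribution on [−LSB/2, +LSB/2], V_rms = LSB/√12 = 8.01086 µV/3.4641 = 2.313 µV.

2.313 µV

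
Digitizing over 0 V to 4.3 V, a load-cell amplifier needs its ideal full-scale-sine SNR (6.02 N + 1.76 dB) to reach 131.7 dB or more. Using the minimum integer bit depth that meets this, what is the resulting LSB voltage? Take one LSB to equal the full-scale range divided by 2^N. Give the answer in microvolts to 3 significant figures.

1.03 µV

Full-scale range = 4.3 V.
N ≥ (131.7 − 1.76)/6.02 = 21.585 → N_min = 22.
One LSB is 4.3 V / 4194304 = 1.03 µV.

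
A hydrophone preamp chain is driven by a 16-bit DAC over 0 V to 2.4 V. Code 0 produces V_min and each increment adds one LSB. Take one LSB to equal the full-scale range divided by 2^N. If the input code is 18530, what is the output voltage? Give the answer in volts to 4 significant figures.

Full-scale range = 2.4 V. LSB = 2.4 V / 2^16.
V_out = V_min + code × LSB = 0 V + 18530 × 2.4 V / 65536
      = 0 + 0.678589 = 0.678589 V.

0.6786 V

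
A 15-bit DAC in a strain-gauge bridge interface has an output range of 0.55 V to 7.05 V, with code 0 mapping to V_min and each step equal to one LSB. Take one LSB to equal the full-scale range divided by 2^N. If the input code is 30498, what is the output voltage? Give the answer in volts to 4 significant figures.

Range = 7.05 − (0.55) = 6.5 V. LSB = 6.5 V / 2^15.
V_out = V_min + code × LSB = 0.55 V + 30498 × 6.5 V / 32768
      = 0.55 + 6.04971 = 6.59971 V.

6.600 V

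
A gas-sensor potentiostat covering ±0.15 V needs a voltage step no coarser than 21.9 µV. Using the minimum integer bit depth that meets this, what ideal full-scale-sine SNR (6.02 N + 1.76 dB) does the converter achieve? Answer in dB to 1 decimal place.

86.0 dB

Range = 0.15 − (-0.15) = 0.3 V.
Need 2^N ≥ 0.3 V / 21.9 µV = 13700 → N_min = 14.
6.02(14) + 1.76 = 86.04 dB.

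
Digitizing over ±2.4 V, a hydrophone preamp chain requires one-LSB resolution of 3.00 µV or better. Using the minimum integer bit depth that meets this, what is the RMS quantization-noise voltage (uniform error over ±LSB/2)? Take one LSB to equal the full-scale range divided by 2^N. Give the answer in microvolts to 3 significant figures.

Range = 2.4 − (-2.4) = 4.8 V.
Required number of levels: 4.8/3.00 µV = 1.6000e6; smallest N with 2^N ≥ that is 21.
LSB = 4.8 V / 2^21 = 2.2888 µV.
σ_q = LSB/√12 = 2.2888 µV/3.4641 = 0.661 µV.

0.661 µV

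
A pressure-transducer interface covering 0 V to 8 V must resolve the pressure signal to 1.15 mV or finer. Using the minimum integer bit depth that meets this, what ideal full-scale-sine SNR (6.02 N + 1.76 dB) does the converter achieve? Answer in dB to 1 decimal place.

80.0 dB

V_FS = 8 V.
Levels needed ≥ 8/1.15 mV = 6957. 2^13 = 8192 suffices, so N_min = 13.
Ideal SNR at N = 13: 6.02·13 + 1.76 = 80.0 dB.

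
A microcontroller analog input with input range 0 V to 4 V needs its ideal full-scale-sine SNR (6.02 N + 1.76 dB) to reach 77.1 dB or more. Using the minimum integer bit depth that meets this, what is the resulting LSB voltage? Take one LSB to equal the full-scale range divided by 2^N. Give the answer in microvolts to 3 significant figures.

Span = 4 V.
Required N = ⌈(77.1 − 1.76)/6.02⌉ = ⌈12.515⌉ = 13.
One LSB is 4 V / 8192 = 488 µV.

488 µV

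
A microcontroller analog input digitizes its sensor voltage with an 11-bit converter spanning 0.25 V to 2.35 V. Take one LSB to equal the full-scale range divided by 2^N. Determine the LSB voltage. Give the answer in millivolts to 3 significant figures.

1.03 mV

The full-scale span is 2.35 − (0.25) = 2.1 V.
Number of codes = 2^11 = 2048.
LSB = 2.1 V ÷ 2^11 = 2.1/2048 V = 1.03 mV.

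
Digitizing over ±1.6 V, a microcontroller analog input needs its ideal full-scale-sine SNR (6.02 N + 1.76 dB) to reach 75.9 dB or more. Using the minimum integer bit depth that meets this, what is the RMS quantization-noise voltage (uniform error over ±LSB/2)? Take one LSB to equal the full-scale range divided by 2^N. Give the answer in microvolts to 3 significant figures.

113 µV

Span: 1.6 V − (-1.6 V) = 3.2 V.
Solving 6.02 N ≥ 75.9 − 1.76: N ≥ 12.316. Round up → N = 13.
Step size = 3.2/8192 V = 390.63 µV.
σ_q = LSB/√12 = 390.63 µV/3.4641 = 113 µV.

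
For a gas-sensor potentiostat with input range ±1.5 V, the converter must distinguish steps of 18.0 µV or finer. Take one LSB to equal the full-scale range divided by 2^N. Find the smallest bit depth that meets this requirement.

Full-scale range = 1.5 V − (-1.5 V) = 3 V.
Levels needed ≥ 3/18.0 µV = 166700. 2^18 = 262144 suffices, so N_min = 18.

18 bits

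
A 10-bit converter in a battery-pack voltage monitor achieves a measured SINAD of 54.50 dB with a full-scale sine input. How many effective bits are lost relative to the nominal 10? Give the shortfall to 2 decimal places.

1.24 bits

ENOB = (SINAD − 1.76)/6.02 = (54.50 − 1.76)/6.02 = 8.7608 bits.
Shortfall = 10 − 8.7608 = 1.2392 bits.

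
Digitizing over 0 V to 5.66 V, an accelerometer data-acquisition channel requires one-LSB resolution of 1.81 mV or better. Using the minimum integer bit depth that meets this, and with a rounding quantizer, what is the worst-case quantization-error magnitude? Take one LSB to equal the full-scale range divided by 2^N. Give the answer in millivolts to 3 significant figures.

Full-scale range = 5.66 V.
Levels needed ≥ 5.66/1.81 mV = 3127. 2^12 = 4096 suffices, so N_min = 12.
Step size = 5.66/4096 V = 1.3818 mV.
|e|_max = LSB/2 = 0.691 mV.

0.691 mV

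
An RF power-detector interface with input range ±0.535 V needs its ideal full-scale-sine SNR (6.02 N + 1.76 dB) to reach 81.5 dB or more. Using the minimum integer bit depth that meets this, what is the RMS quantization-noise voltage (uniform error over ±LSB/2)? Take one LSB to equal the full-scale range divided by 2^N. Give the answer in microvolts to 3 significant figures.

Full-scale range = 0.535 V − (-0.535 V) = 1.07 V.
N ≥ (81.5 − 1.76)/6.02 = 13.246 → N_min = 14.
LSB = 1.07 V ÷ 2^14 = 1.07/16384 V = 65.308 µV.
σ_q = LSB/√12 = 65.308 µV/3.4641 = 18.9 µV.

18.9 µV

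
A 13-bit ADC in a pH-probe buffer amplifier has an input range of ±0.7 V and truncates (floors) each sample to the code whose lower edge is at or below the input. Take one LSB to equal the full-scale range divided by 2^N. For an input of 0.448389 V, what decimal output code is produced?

6719

Full-scale range = 0.7 V − (-0.7 V) = 1.4 V. LSB = 1.4 V / 2^13 ≈ 170.9 µV.
code = ⌊(V_in − V_min)/LSB⌋ = ⌊(V_in − V_min) × 2^13 / range⌋
     = ⌊(0.448389 − (-0.7)) × 8192 / 1.4⌋ = ⌊1.148389 × 8192/1.4⌋
     = ⌊6719.716⌋ = 6719.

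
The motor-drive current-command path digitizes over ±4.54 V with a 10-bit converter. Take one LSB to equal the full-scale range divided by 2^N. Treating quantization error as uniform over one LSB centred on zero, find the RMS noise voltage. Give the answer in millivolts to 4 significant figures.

Span: 4.54 V − (-4.54 V) = 9.08 V.
LSB = 9.08 V ÷ 2^10 = 9.08/1024 V = 8.86719 mV.
V_rms = LSB/√12 = 8.86719 mV / √12 = 2.560 mV.

2.560 mV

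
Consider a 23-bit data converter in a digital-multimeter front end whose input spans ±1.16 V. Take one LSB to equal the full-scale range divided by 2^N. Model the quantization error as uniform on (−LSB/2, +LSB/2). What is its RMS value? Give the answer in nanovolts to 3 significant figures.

Full-scale range = 1.16 V − (-1.16 V) = 2.32 V.
LSB = 2.32 V / 2^23 = 276.57 nV.
For a uniform distribution on [−LSB/2, +LSB/2], V_rms = LSB/√12 = 276.57 nV/3.4641 = 79.8 nV.

79.8 nV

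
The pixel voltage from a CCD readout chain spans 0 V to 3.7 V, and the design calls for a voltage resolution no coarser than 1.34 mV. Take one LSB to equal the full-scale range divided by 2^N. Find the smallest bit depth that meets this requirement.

12 bits

Full-scale range = 3.7 V.
Levels needed ≥ 3.7/1.34 mV = 2761. 2^12 = 4096 suffices, so N_min = 12.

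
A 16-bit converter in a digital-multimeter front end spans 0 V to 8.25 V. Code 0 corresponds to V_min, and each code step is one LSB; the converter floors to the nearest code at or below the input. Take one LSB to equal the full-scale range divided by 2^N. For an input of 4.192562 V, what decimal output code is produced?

V_FS = 8.25 V. LSB = 8.25 V / 2^16 ≈ 125.9 µV.
(V_in − V_min) × 2^16/range = (4.192562 − (0)) × 65536/8.25 = 33304.696.
Floor → code = 33304.

33304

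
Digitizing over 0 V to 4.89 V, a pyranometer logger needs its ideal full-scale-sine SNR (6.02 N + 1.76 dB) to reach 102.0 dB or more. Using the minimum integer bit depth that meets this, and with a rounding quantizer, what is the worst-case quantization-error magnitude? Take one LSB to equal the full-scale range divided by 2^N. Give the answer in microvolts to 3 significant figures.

18.7 µV

V_FS = 4.89 V.
N ≥ (102.0 − 1.76)/6.02 = 16.651 → N_min = 17.
One LSB is 4.89 V / 131072 = 37.308 µV.
|e|_max = LSB/2 = 18.7 µV.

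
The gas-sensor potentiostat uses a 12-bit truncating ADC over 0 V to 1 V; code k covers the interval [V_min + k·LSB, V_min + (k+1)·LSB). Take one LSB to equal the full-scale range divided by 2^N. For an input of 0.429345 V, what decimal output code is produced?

1758

Span = 1 V. LSB = 1 V / 2^12 ≈ 244.1 µV.
(V_in − V_min) × 2^12/range = (0.429345 − (0)) × 4096/1 = 1758.597.
Floor → code = 1758.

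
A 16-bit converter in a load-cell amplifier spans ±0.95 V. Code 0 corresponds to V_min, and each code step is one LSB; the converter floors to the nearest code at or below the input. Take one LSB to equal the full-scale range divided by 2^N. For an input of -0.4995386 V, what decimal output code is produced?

15537

Range = 0.95 − (-0.95) = 1.9 V. LSB = 1.9 V / 2^16 ≈ 28.99 µV.
(V_in − V_min) × 2^16/range = (-0.4995386 − (-0.95)) × 65536/1.9 = 15537.599.
Floor → code = 15537.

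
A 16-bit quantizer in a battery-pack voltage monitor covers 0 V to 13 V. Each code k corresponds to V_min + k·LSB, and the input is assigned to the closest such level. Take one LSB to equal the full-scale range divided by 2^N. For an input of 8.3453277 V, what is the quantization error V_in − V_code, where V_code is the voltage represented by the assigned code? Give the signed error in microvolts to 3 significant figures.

Range is 13 V. LSB = 13 V / 2^16 ≈ 198.4 µV.
(8.3453277 − (0)) / LSB = 8.3453277 × 65536/13 = 42070.7228. Nearest integer: k = 42071.
V_code = V_min + k × range/2^16 = 0 + 42071 × 13/65536 = 8.3453826904 V.
Error = V_in − V_code = 8.3453277 − (8.3453826904) = −55.0 µV.

−55.0 µV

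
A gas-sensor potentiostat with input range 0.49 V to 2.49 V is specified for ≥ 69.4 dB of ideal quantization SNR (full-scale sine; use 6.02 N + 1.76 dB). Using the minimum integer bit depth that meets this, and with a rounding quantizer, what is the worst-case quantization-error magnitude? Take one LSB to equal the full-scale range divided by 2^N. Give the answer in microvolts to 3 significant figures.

244 µV

Full-scale range = 2.49 V − (0.49 V) = 2 V.
6.02 N + 1.76 ≥ 69.4 gives N ≥ 11.236, so the minimum integer is 12.
One LSB is 2 V / 4096 = 488.28 µV.
Max error for round-to-nearest is LSB/2 = 244 µV.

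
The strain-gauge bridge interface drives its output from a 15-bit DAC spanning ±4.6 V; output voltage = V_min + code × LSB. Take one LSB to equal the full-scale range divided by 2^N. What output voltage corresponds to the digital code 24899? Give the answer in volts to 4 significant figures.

Span: 4.6 V − (-4.6 V) = 9.2 V. LSB = 9.2 V / 2^15.
Output = V_min + (24899/32768) × range = -4.6 + 0.759857 × 9.2 V
      = -4.6 + 6.99069 = 2.39069 V.

2.391 V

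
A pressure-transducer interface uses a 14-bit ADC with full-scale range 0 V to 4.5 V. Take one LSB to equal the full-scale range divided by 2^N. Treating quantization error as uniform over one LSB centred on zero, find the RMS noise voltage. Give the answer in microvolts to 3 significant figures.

Span = 4.5 V.
Step size = 4.5/16384 V = 274.66 µV.
σ_q = LSB/√12 = 274.66 µV/3.4641 = 79.3 µV.

79.3 µV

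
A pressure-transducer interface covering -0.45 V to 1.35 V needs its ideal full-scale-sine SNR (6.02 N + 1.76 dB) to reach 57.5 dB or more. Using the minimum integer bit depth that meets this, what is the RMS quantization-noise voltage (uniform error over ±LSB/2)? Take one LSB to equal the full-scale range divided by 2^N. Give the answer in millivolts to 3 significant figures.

The full-scale span is 1.35 − (-0.45) = 1.8 V.
N ≥ (57.5 − 1.76)/6.02 = 9.259 → N_min = 10.
Step size = 1.8/1024 V = 1.7578 mV.
V_rms = LSB/√12 = 0.507 mV.

0.507 mV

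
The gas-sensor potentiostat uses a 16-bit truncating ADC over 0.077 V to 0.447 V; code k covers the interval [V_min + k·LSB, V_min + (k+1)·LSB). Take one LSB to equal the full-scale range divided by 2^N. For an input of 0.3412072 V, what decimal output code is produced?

46797

Full-scale range = 0.447 V − (0.077 V) = 0.37 V. LSB = 0.37 V / 2^16 ≈ 5.646 µV.
(V_in − V_min) × 2^16/range = (0.3412072 − (0.077)) × 65536/0.37 = 46797.522.
Floor → code = 46797.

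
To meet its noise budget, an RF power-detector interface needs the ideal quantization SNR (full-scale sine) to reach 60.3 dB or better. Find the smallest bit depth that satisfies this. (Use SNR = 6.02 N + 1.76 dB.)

Solving 6.02 N ≥ 60.3 − 1.76: N ≥ 9.724. Round up → N = 10.

10 bits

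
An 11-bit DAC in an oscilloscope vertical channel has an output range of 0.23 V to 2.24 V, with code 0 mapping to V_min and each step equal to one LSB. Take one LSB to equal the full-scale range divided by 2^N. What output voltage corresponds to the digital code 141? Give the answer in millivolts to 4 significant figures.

368.4 mV

Span: 2.24 V − (0.23 V) = 2.01 V. LSB = 2.01 V / 2^11.
Output = V_min + (141/2048) × range = 0.23 + 0.0688477 × 2.01 V
      = 0.23 V + 0.138384 V = 0.368384 V.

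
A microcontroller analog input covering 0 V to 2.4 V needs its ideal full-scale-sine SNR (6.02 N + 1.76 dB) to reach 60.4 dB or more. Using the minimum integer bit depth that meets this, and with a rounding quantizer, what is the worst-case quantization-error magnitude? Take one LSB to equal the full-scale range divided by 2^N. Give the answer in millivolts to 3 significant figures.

Span = 2.4 V.
6.02 N + 1.76 ≥ 60.4 gives N ≥ 9.741, so the minimum integer is 10.
LSB = 2.4 V / 2^10 = 2.3438 mV.
|e|_max = LSB/2 = 1.17 mV.

1.17 mV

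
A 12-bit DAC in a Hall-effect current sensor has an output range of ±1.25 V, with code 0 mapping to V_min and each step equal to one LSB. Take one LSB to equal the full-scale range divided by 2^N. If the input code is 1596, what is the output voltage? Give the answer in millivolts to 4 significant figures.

Full-scale range = 1.25 V − (-1.25 V) = 2.5 V. LSB = 2.5 V / 2^12.
V_out = V_min + code × LSB = -1.25 V + 1596 × 2.5 V / 4096
      = -1.25 + 0.974121 = -0.275879 V.

-275.9 mV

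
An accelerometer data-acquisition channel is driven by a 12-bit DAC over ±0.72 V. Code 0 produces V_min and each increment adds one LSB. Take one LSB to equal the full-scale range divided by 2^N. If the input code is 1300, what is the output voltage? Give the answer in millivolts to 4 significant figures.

Range = 0.72 − (-0.72) = 1.44 V. LSB = 1.44 V / 2^12.
V_out = V_min + code × LSB = -0.72 V + 1300 × 1.44 V / 4096
      = -0.72 V + 0.457031 V = -0.262969 V.

-263.0 mV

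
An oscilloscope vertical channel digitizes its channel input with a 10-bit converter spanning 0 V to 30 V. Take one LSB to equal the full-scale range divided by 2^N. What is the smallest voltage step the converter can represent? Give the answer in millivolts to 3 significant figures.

29.3 mV

Range is 30 V.
Number of codes = 2^10 = 1024.
LSB = 30 V / 2^10 = 29.3 mV.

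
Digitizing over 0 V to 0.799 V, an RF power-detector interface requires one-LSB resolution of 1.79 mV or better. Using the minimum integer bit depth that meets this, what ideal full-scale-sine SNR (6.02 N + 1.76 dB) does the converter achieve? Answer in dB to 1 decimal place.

V_FS = 0.799 V.
0.799 V / 1.79 mV = 446.4. Since 2^8 = 256 and 2^9 = 512, N = 9.
SNR = 6.02 × 9 + 1.76 = 55.94 dB.

55.9 dB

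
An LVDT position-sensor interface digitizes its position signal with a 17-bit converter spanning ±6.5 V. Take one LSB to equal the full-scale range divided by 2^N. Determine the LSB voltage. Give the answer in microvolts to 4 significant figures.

Range = 6.5 − (-6.5) = 13 V.
There are 2^17 = 131072 steps.
LSB = 13 V / 2^17 = 99.18 µV.

99.18 µV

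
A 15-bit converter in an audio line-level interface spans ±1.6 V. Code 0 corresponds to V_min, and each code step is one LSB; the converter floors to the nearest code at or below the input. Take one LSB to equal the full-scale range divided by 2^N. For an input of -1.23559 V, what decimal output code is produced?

3731

Full-scale range = 1.6 V − (-1.6 V) = 3.2 V. LSB = 3.2 V / 2^15 ≈ 97.66 µV.
code = ⌊(V_in − V_min)/LSB⌋ = ⌊(V_in − V_min) × 2^15 / range⌋
     = ⌊(-1.23559 − (-1.6)) × 32768 / 3.2⌋ = ⌊0.36441 × 32768/3.2⌋
     = ⌊3731.558⌋ = 3731.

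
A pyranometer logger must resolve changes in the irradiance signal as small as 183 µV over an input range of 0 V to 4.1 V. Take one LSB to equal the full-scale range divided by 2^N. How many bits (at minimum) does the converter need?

Full-scale range = 4.1 V.
Need 2^N ≥ 4.1 V / 183 µV = 22400 → N_min = 15.

15 bits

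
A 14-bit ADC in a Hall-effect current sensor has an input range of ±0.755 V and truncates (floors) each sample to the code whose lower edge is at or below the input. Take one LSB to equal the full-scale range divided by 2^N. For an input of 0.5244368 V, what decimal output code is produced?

13882

Range = 0.755 − (-0.755) = 1.51 V. LSB = 1.51 V / 2^14 ≈ 92.16 µV.
code = ⌊(V_in − V_min)/LSB⌋ = ⌊(V_in − V_min) × 2^14 / range⌋
     = ⌊(0.5244368 − (-0.755)) × 16384 / 1.51⌋ = ⌊1.2794368 × 16384/1.51⌋
     = ⌊13882.313⌋ = 13882.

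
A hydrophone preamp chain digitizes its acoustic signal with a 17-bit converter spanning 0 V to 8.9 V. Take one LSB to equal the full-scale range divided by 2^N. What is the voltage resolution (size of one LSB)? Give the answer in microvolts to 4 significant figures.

Span = 8.9 V.
Number of codes = 2^17 = 131072.
One LSB is 8.9 V / 131072 = 67.90 µV.

67.90 µV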